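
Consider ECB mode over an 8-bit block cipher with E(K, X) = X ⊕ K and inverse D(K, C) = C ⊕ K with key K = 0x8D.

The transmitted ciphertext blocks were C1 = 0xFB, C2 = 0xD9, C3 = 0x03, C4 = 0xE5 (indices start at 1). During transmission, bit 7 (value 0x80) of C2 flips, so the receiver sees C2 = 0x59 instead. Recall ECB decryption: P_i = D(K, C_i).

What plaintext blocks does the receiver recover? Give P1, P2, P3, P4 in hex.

P1 = 0x76, P2 = 0xD4, P3 = 0x8E, P4 = 0x68

Only C2 changed, to 0x59. In ECB, a change in C_i affects only P_i. Decrypting the received ciphertext:
P1: D(K, 0xFB) = 0x76.
P2: D(K, 0x59) = 0xD4.
P3: D(K, 0x03) = 0x8E.
P4: D(K, 0xE5) = 0x68.
Blocks that differ from the original plaintext: P2.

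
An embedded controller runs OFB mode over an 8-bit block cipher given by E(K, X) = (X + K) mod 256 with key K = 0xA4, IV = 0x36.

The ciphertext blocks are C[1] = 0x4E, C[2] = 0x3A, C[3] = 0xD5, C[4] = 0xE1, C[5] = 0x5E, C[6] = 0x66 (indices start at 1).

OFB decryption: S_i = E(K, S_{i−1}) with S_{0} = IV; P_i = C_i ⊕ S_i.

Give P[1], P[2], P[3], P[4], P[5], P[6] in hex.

P[1] = 0x94, P[2] = 0x44, P[3] = 0xF7, P[4] = 0x27, P[5] = 0x34, P[6] = 0x68

P[1]: S = E(K, 0x36) = 0xDA; 0x4E ⊕ 0xDA = 0x94.
P[2]: S = E(K, 0xDA) = 0x7E; 0x3A ⊕ 0x7E = 0x44.
P[3]: S = E(K, 0x7E) = 0x22; 0xD5 ⊕ 0x22 = 0xF7.
P[4]: S = E(K, 0x22) = 0xC6; 0xE1 ⊕ 0xC6 = 0x27.
P[5]: S = E(K, 0xC6) = 0x6A; 0x5E ⊕ 0x6A = 0x34.
P[6]: S = E(K, 0x6A) = 0x0E; 0x66 ⊕ 0x0E = 0x68.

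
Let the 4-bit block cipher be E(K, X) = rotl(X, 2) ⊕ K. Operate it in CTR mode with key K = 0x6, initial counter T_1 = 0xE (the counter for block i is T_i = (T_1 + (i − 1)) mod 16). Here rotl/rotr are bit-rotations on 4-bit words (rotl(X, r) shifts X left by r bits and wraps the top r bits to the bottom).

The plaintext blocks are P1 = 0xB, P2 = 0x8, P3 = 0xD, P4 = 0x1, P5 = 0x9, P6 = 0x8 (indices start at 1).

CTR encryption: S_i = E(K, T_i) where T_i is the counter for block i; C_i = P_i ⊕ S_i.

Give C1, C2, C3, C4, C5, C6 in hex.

C1: T = 0xE, S = E(K, T) = 0xD; 0xB ⊕ 0xD = 0x6.
C2: T = 0xF, S = E(K, T) = 0x9; 0x8 ⊕ 0x9 = 0x1.
C3: T = 0x0, S = E(K, T) = 0x6; 0xD ⊕ 0x6 = 0xB.
C4: T = 0x1, S = E(K, T) = 0x2; 0x1 ⊕ 0x2 = 0x3.
C5: T = 0x2, S = E(K, T) = 0xE; 0x9 ⊕ 0xE = 0x7.
C6: T = 0x3, S = E(K, T) = 0xA; 0x8 ⊕ 0xA = 0x2.

C1 = 0x6, C2 = 0x1, C3 = 0xB, C4 = 0x3, C5 = 0x7, C6 = 0x2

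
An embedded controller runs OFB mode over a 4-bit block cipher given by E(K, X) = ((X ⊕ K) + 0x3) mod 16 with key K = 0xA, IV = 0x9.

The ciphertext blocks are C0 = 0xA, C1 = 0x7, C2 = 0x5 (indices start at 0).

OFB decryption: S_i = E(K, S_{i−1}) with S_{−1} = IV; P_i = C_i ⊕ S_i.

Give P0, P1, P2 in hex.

P0 = 0xC, P1 = 0x8, P2 = 0xD

P0: S = E(K, 0x9) = 0x6; 0xA ⊕ 0x6 = 0xC.
P1: S = E(K, 0x6) = 0xF; 0x7 ⊕ 0xF = 0x8.
P2: S = E(K, 0xF) = 0x8; 0x5 ⊕ 0x8 = 0xD.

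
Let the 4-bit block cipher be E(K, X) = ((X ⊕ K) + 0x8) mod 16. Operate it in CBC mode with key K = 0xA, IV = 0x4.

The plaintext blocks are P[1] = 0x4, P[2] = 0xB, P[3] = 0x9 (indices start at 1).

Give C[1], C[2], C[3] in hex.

C[1] = 0x2, C[2] = 0xB, C[3] = 0x0

CBC encryption: C_i = E(K, P_i ⊕ C_{i−1}), with C_{0} = IV.
C[1]: P[1] ⊕ 0x4 = 0x0; E(K, 0x0) = 0x2.
C[2]: P[2] ⊕ 0x2 = 0x9; E(K, 0x9) = 0xB.
C[3]: P[3] ⊕ 0xB = 0x2; E(K, 0x2) = 0x0.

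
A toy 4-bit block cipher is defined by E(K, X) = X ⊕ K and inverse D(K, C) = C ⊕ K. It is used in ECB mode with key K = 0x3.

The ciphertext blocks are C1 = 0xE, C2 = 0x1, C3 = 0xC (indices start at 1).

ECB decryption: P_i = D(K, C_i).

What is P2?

P2: D(K, 0x1) = 0x2.

P2 = 0x2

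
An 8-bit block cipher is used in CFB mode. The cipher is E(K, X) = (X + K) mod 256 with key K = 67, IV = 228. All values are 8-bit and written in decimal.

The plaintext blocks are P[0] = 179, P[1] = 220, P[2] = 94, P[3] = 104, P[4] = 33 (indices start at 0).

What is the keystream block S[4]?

126

CFB encryption: C_i = P_i ⊕ E(K, C_{i−1}), with C_{−1} = IV.
C[0]: E(K, 228) = 39; 179 ⊕ 39 = 148.
C[1]: E(K, 148) = 215; 220 ⊕ 215 = 11.
C[2]: E(K, 11) = 78; 94 ⊕ 78 = 16.
C[3]: E(K, 16) = 83; 104 ⊕ 83 = 59.
C[4]: E(K, 59) = 126; 33 ⊕ 126 = 95.
So S[4] = 126.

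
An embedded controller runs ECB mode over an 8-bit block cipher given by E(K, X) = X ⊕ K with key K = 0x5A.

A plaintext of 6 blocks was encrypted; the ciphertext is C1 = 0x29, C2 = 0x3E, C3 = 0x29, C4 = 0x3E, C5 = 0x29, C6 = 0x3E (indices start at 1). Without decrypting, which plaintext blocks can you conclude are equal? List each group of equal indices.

ECB encrypts each block independently with the same key, so equal ciphertext blocks imply equal plaintext blocks.
C1 = C3 = C5 = 0x29, so P1 = P3 = P5.
C2 = C4 = C6 = 0x3E, so P2 = P4 = P6.

P1 = P3 = P5; P2 = P4 = P6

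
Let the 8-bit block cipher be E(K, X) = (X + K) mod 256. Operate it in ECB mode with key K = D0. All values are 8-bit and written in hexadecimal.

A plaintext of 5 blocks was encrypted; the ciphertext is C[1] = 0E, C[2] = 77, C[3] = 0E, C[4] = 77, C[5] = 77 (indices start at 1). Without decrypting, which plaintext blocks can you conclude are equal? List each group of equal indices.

P[1] = P[3]; P[2] = P[4] = P[5]

ECB encrypts each block independently with the same key, so equal ciphertext blocks imply equal plaintext blocks.
C[1] = C[3] = 0E, so P[1] = P[3].
C[2] = C[4] = C[5] = 77, so P[2] = P[4] = P[5].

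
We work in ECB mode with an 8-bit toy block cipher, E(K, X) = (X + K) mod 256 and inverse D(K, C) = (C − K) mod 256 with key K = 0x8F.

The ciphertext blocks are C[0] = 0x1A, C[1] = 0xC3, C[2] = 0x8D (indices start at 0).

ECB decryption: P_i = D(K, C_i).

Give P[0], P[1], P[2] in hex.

P[0] = 0x8B, P[1] = 0x34, P[2] = 0xFE

P[0]: D(K, 0x1A) = 0x8B.
P[1]: D(K, 0xC3) = 0x34.
P[2]: D(K, 0x8D) = 0xFE.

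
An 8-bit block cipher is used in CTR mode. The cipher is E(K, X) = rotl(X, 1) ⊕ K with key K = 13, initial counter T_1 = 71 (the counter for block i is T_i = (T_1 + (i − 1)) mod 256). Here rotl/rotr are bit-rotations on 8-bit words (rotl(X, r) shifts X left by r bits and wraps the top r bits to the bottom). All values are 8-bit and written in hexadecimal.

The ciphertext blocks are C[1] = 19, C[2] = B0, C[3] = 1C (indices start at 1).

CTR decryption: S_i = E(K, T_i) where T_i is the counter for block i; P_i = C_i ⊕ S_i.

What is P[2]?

P[2] = 47

P[2]: T = 72, S = E(K, T) = F7; B0 ⊕ F7 = 47.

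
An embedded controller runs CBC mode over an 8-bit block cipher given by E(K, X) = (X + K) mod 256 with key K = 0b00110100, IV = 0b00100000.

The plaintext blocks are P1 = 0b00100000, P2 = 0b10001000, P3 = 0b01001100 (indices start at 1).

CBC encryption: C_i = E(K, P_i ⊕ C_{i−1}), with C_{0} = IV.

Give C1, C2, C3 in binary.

C1: P1 ⊕ 0b00100000 = 0b00000000; E(K, 0b00000000) = 0b00110100.
C2: P2 ⊕ 0b00110100 = 0b10111100; E(K, 0b10111100) = 0b11110000.
C3: P3 ⊕ 0b11110000 = 0b10111100; E(K, 0b10111100) = 0b11110000.

C1 = 0b00110100, C2 = 0b11110000, C3 = 0b11110000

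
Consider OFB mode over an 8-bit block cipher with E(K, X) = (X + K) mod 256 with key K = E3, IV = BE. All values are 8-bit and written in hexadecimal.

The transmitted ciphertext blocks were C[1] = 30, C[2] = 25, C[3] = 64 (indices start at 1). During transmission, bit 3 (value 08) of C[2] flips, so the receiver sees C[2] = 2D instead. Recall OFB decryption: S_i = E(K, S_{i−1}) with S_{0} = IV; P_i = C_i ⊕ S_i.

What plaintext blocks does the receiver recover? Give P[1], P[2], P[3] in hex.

Only C[2] changed, to 2D. In OFB, a change in C_i flips the same bit in P_i only; the keystream is unaffected. Decrypting the received ciphertext:
P[1]: S = E(K, BE) = A1; 30 ⊕ A1 = 91.
P[2]: S = E(K, A1) = 84; 2D ⊕ 84 = A9.
P[3]: S = E(K, 84) = 67; 64 ⊕ 67 = 03.
Blocks that differ from the original plaintext: P[2].

P[1] = 91, P[2] = A9, P[3] = 03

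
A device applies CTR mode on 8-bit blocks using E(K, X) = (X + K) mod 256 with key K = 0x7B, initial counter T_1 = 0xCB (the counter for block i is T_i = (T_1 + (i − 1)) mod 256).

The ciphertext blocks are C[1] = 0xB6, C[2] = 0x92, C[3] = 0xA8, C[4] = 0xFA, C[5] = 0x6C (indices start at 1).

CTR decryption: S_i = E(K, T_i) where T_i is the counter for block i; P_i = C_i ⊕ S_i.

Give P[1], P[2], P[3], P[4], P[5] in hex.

P[1]: T = 0xCB, S = E(K, T) = 0x46; 0xB6 ⊕ 0x46 = 0xF0.
P[2]: T = 0xCC, S = E(K, T) = 0x47; 0x92 ⊕ 0x47 = 0xD5.
P[3]: T = 0xCD, S = E(K, T) = 0x48; 0xA8 ⊕ 0x48 = 0xE0.
P[4]: T = 0xCE, S = E(K, T) = 0x49; 0xFA ⊕ 0x49 = 0xB3.
P[5]: T = 0xCF, S = E(K, T) = 0x4A; 0x6C ⊕ 0x4A = 0x26.

P[1] = 0xF0, P[2] = 0xD5, P[3] = 0xE0, P[4] = 0xB3, P[5] = 0x26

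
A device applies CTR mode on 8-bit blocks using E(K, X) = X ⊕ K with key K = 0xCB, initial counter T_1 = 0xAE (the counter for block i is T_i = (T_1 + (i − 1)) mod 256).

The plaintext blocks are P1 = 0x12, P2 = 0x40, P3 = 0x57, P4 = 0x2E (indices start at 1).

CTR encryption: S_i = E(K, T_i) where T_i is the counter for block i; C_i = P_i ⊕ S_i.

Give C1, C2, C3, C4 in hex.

C1: T = 0xAE, S = E(K, T) = 0x65; 0x12 ⊕ 0x65 = 0x77.
C2: T = 0xAF, S = E(K, T) = 0x64; 0x40 ⊕ 0x64 = 0x24.
C3: T = 0xB0, S = E(K, T) = 0x7B; 0x57 ⊕ 0x7B = 0x2C.
C4: T = 0xB1, S = E(K, T) = 0x7A; 0x2E ⊕ 0x7A = 0x54.

C1 = 0x77, C2 = 0x24, C3 = 0x2C, C4 = 0x54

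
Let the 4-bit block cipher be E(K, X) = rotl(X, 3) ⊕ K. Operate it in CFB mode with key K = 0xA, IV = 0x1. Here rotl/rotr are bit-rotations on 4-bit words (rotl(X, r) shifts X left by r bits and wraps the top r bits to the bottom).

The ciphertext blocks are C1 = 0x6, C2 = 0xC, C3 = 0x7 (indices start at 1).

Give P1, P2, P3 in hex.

P1 = 0x4, P2 = 0x5, P3 = 0xB

CFB decryption: P_i = C_i ⊕ E(K, C_{i−1}), with C_{0} = IV.
P1: E(K, 0x1) = 0x2; 0x6 ⊕ 0x2 = 0x4.
P2: E(K, 0x6) = 0x9; 0xC ⊕ 0x9 = 0x5.
P3: E(K, 0xC) = 0xC; 0x7 ⊕ 0xC = 0xB.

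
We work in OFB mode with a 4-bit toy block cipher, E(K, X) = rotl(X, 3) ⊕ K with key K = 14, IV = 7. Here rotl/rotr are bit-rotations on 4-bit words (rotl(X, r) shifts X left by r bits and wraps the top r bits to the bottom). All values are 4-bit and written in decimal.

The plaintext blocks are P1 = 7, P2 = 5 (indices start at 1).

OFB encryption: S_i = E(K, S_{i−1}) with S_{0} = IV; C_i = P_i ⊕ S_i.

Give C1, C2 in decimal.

C1 = 2, C2 = 1

C1: S = E(K, 7) = 5; 7 ⊕ 5 = 2.
C2: S = E(K, 5) = 4; 5 ⊕ 4 = 1.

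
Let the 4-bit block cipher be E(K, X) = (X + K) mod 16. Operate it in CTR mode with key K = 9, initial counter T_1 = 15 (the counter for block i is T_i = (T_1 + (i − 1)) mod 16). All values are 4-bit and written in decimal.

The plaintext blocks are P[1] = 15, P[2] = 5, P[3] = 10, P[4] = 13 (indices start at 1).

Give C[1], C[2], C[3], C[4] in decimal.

C[1] = 7, C[2] = 12, C[3] = 0, C[4] = 6

CTR encryption: S_i = E(K, T_i) where T_i is the counter for block i; C_i = P_i ⊕ S_i.
C[1]: T = 15, S = E(K, T) = 8; 15 ⊕ 8 = 7.
C[2]: T = 0, S = E(K, T) = 9; 5 ⊕ 9 = 12.
C[3]: T = 1, S = E(K, T) = 10; 10 ⊕ 10 = 0.
C[4]: T = 2, S = E(K, T) = 11; 13 ⊕ 11 = 6.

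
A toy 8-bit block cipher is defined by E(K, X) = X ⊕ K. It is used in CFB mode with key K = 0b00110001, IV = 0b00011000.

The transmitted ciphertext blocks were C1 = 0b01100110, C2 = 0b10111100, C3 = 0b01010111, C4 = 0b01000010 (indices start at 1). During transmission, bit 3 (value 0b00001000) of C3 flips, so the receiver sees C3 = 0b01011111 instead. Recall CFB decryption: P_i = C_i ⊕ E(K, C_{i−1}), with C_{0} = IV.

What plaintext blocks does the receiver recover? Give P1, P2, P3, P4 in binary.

Only C3 changed, to 0b01011111. In CFB, a change in C_i flips the same bit in P_i and garbles P_{i+1}. Decrypting the received ciphertext:
P1: E(K, 0b00011000) = 0b00101001; 0b01100110 ⊕ 0b00101001 = 0b01001111.
P2: E(K, 0b01100110) = 0b01010111; 0b10111100 ⊕ 0b01010111 = 0b11101011.
P3: E(K, 0b10111100) = 0b10001101; 0b01011111 ⊕ 0b10001101 = 0b11010010.
P4: E(K, 0b01011111) = 0b01101110; 0b01000010 ⊕ 0b01101110 = 0b00101100.
Blocks that differ from the original plaintext: P3, P4.

P1 = 0b01001111, P2 = 0b11101011, P3 = 0b11010010, P4 = 0b00101100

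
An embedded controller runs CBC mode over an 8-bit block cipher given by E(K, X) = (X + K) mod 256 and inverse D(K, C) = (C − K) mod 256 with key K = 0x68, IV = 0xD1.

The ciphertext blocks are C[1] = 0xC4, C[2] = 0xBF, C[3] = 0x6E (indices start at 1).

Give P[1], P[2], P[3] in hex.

CBC decryption: P_i = D(K, C_i) ⊕ C_{i−1}, with C_{0} = IV.
P[1]: D(K, 0xC4) = 0x5C; 0x5C ⊕ 0xD1 = 0x8D.
P[2]: D(K, 0xBF) = 0x57; 0x57 ⊕ 0xC4 = 0x93.
P[3]: D(K, 0x6E) = 0x06; 0x06 ⊕ 0xBF = 0xB9.

P[1] = 0x8D, P[2] = 0x93, P[3] = 0xB9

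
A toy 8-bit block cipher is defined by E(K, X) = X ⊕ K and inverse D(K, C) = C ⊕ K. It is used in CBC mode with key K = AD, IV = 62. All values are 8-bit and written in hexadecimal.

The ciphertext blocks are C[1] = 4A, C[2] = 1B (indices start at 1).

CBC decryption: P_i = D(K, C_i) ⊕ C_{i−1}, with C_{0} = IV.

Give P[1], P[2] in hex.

P[1]: D(K, 4A) = E7; E7 ⊕ 62 = 85.
P[2]: D(K, 1B) = B6; B6 ⊕ 4A = FC.

P[1] = 85, P[2] = FC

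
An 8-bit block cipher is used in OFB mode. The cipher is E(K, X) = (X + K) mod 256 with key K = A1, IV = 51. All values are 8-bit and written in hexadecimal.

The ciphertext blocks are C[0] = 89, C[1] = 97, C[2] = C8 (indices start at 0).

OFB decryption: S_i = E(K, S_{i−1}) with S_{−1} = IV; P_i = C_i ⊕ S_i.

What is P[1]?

P[1] = 04

P[0]: S = E(K, 51) = F2; 89 ⊕ F2 = 7B.
P[1]: S = E(K, F2) = 93; 97 ⊕ 93 = 04.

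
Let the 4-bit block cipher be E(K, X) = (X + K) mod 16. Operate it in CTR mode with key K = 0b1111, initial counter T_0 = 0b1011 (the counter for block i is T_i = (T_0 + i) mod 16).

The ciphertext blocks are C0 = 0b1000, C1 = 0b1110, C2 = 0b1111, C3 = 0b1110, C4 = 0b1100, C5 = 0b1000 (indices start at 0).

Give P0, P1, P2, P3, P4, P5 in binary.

P0 = 0b0010, P1 = 0b0101, P2 = 0b0011, P3 = 0b0011, P4 = 0b0010, P5 = 0b0111

CTR decryption: S_i = E(K, T_i) where T_i is the counter for block i; P_i = C_i ⊕ S_i.
P0: T = 0b1011, S = E(K, T) = 0b1010; 0b1000 ⊕ 0b1010 = 0b0010.
P1: T = 0b1100, S = E(K, T) = 0b1011; 0b1110 ⊕ 0b1011 = 0b0101.
P2: T = 0b1101, S = E(K, T) = 0b1100; 0b1111 ⊕ 0b1100 = 0b0011.
P3: T = 0b1110, S = E(K, T) = 0b1101; 0b1110 ⊕ 0b1101 = 0b0011.
P4: T = 0b1111, S = E(K, T) = 0b1110; 0b1100 ⊕ 0b1110 = 0b0010.
P5: T = 0b0000, S = E(K, T) = 0b1111; 0b1000 ⊕ 0b1111 = 0b0111.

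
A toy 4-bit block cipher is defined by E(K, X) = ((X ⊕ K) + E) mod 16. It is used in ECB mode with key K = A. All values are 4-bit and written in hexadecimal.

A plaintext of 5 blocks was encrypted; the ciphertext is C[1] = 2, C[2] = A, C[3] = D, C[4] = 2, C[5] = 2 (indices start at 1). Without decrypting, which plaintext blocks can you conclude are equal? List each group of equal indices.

ECB encrypts each block independently with the same key, so equal ciphertext blocks imply equal plaintext blocks.
C[1] = C[4] = C[5] = 2, so P[1] = P[4] = P[5].

P[1] = P[4] = P[5]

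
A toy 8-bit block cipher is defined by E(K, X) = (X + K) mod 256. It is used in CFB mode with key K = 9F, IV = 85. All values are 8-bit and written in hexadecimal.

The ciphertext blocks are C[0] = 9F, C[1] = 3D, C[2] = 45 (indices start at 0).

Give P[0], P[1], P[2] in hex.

P[0] = BB, P[1] = 03, P[2] = 99

CFB decryption: P_i = C_i ⊕ E(K, C_{i−1}), with C_{−1} = IV.
P[0]: E(K, 85) = 24; 9F ⊕ 24 = BB.
P[1]: E(K, 9F) = 3E; 3D ⊕ 3E = 03.
P[2]: E(K, 3D) = DC; 45 ⊕ DC = 99.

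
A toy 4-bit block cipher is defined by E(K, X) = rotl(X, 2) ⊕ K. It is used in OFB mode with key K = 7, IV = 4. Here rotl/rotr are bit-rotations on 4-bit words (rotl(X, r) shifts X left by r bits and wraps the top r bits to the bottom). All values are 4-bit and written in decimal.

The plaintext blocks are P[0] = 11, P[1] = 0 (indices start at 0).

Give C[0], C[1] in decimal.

C[0] = 13, C[1] = 14

OFB encryption: S_i = E(K, S_{i−1}) with S_{−1} = IV; C_i = P_i ⊕ S_i.
C[0]: S = E(K, 4) = 6; 11 ⊕ 6 = 13.
C[1]: S = E(K, 6) = 14; 0 ⊕ 14 = 14.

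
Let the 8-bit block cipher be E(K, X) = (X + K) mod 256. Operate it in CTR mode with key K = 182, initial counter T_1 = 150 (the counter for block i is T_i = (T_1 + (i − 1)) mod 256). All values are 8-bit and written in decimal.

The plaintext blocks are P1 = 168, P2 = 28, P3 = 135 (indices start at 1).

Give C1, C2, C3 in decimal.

CTR encryption: S_i = E(K, T_i) where T_i is the counter for block i; C_i = P_i ⊕ S_i.
C1: T = 150, S = E(K, T) = 76; 168 ⊕ 76 = 228.
C2: T = 151, S = E(K, T) = 77; 28 ⊕ 77 = 81.
C3: T = 152, S = E(K, T) = 78; 135 ⊕ 78 = 201.

C1 = 228, C2 = 81, C3 = 201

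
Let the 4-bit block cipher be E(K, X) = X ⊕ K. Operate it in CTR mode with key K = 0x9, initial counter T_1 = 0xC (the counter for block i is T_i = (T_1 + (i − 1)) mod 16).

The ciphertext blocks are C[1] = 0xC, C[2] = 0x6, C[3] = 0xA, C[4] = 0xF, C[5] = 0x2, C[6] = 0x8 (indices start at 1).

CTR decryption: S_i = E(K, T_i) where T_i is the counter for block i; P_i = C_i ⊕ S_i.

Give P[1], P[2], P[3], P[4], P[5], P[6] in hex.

P[1] = 0x9, P[2] = 0x2, P[3] = 0xD, P[4] = 0x9, P[5] = 0xB, P[6] = 0x0

P[1]: T = 0xC, S = E(K, T) = 0x5; 0xC ⊕ 0x5 = 0x9.
P[2]: T = 0xD, S = E(K, T) = 0x4; 0x6 ⊕ 0x4 = 0x2.
P[3]: T = 0xE, S = E(K, T) = 0x7; 0xA ⊕ 0x7 = 0xD.
P[4]: T = 0xF, S = E(K, T) = 0x6; 0xF ⊕ 0x6 = 0x9.
P[5]: T = 0x0, S = E(K, T) = 0x9; 0x2 ⊕ 0x9 = 0xB.
P[6]: T = 0x1, S = E(K, T) = 0x8; 0x8 ⊕ 0x8 = 0x0.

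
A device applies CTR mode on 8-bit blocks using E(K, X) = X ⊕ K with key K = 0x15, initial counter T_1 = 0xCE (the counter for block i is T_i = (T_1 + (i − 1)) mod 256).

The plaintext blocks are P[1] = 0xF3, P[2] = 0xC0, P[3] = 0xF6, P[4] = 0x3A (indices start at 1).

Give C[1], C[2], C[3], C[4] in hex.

CTR encryption: S_i = E(K, T_i) where T_i is the counter for block i; C_i = P_i ⊕ S_i.
C[1]: T = 0xCE, S = E(K, T) = 0xDB; 0xF3 ⊕ 0xDB = 0x28.
C[2]: T = 0xCF, S = E(K, T) = 0xDA; 0xC0 ⊕ 0xDA = 0x1A.
C[3]: T = 0xD0, S = E(K, T) = 0xC5; 0xF6 ⊕ 0xC5 = 0x33.
C[4]: T = 0xD1, S = E(K, T) = 0xC4; 0x3A ⊕ 0xC4 = 0xFE.

C[1] = 0x28, C[2] = 0x1A, C[3] = 0x33, C[4] = 0xFE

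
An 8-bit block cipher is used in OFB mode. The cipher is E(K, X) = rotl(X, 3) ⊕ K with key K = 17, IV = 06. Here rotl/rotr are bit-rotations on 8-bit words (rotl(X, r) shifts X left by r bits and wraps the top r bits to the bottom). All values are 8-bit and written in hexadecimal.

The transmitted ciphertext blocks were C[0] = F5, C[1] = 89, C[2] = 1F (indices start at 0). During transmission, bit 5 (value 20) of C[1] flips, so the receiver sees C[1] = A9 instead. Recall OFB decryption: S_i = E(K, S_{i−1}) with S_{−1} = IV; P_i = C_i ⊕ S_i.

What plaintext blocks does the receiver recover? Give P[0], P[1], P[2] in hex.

P[0] = D2, P[1] = 87, P[2] = 79

Only C[1] changed, to A9. In OFB, a change in C_i flips the same bit in P_i only; the keystream is unaffected. Decrypting the received ciphertext:
P[0]: S = E(K, 06) = 27; F5 ⊕ 27 = D2.
P[1]: S = E(K, 27) = 2E; A9 ⊕ 2E = 87.
P[2]: S = E(K, 2E) = 66; 1F ⊕ 66 = 79.
Blocks that differ from the original plaintext: P[1].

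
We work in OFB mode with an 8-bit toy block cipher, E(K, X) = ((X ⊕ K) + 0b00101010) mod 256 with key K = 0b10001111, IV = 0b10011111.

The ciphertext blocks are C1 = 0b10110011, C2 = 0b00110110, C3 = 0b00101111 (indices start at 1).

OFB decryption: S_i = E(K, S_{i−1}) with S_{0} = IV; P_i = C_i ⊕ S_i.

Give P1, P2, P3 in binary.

P1 = 0b10001001, P2 = 0b11101001, P3 = 0b01010101

P1: S = E(K, 0b10011111) = 0b00111010; 0b10110011 ⊕ 0b00111010 = 0b10001001.
P2: S = E(K, 0b00111010) = 0b11011111; 0b00110110 ⊕ 0b11011111 = 0b11101001.
P3: S = E(K, 0b11011111) = 0b01111010; 0b00101111 ⊕ 0b01111010 = 0b01010101.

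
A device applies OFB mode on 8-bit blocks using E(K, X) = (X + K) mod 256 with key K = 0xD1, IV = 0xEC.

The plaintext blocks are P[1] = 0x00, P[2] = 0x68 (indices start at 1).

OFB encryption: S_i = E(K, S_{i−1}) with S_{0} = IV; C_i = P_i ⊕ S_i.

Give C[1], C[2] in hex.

C[1]: S = E(K, 0xEC) = 0xBD; 0x00 ⊕ 0xBD = 0xBD.
C[2]: S = E(K, 0xBD) = 0x8E; 0x68 ⊕ 0x8E = 0xE6.

C[1] = 0xBD, C[2] = 0xE6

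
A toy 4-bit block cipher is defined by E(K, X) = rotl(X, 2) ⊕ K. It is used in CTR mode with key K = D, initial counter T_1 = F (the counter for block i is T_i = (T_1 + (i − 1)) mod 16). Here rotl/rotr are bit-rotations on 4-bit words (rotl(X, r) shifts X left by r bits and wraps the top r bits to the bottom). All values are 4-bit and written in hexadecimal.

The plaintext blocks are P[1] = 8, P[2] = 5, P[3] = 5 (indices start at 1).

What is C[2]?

C[2] = 8

CTR encryption: S_i = E(K, T_i) where T_i is the counter for block i; C_i = P_i ⊕ S_i.
C[1]: T = F, S = E(K, T) = 2; 8 ⊕ 2 = A.
C[2]: T = 0, S = E(K, T) = D; 5 ⊕ D = 8.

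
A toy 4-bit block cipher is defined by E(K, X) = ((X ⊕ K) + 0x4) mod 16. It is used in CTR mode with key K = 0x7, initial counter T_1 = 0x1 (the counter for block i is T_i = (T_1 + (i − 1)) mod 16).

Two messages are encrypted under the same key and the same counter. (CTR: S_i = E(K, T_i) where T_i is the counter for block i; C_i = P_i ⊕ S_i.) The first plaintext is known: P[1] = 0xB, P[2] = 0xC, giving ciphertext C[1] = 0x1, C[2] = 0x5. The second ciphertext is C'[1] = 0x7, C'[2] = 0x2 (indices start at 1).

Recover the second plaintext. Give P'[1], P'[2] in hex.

In CTR with a reused counter, both messages share the same keystream S_i, so C_i ⊕ C'_i = P_i ⊕ P'_i and thus P'_i = P_i ⊕ C_i ⊕ C'_i.
P'[1]: 0xB ⊕ 0x1 ⊕ 0x7 = 0xD.
P'[2]: 0xC ⊕ 0x5 ⊕ 0x2 = 0xB.

P'[1] = 0xD, P'[2] = 0xB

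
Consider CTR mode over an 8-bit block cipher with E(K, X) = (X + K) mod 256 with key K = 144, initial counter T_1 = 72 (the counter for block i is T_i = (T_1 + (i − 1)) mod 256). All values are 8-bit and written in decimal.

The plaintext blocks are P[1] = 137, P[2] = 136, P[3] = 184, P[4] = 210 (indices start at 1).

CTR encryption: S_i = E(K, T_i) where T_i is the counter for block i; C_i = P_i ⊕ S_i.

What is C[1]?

C[1]: T = 72, S = E(K, T) = 216; 137 ⊕ 216 = 81.

C[1] = 81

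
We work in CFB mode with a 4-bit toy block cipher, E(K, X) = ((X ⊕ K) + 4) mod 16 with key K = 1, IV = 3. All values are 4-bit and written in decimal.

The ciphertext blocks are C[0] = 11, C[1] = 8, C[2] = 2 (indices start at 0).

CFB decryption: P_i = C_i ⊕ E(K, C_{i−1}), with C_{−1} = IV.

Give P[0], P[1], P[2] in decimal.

P[0]: E(K, 3) = 6; 11 ⊕ 6 = 13.
P[1]: E(K, 11) = 14; 8 ⊕ 14 = 6.
P[2]: E(K, 8) = 13; 2 ⊕ 13 = 15.

P[0] = 13, P[1] = 6, P[2] = 15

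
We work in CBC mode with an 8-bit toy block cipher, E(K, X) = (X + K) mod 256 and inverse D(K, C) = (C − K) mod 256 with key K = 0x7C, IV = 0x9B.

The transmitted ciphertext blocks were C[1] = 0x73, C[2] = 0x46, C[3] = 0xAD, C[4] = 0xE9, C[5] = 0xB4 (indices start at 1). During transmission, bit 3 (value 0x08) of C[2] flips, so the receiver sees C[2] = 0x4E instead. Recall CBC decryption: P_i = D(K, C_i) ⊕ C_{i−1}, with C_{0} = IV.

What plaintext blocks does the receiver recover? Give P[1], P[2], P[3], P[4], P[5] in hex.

P[1] = 0x6C, P[2] = 0xA1, P[3] = 0x7F, P[4] = 0xC0, P[5] = 0xD1

Only C[2] changed, to 0x4E. In CBC, a change in C_i garbles P_i and flips the same bit in P_{i+1}. Decrypting the received ciphertext:
P[1]: D(K, 0x73) = 0xF7; 0xF7 ⊕ 0x9B = 0x6C.
P[2]: D(K, 0x4E) = 0xD2; 0xD2 ⊕ 0x73 = 0xA1.
P[3]: D(K, 0xAD) = 0x31; 0x31 ⊕ 0x4E = 0x7F.
P[4]: D(K, 0xE9) = 0x6D; 0x6D ⊕ 0xAD = 0xC0.
P[5]: D(K, 0xB4) = 0x38; 0x38 ⊕ 0xE9 = 0xD1.
Blocks that differ from the original plaintext: P[2], P[3].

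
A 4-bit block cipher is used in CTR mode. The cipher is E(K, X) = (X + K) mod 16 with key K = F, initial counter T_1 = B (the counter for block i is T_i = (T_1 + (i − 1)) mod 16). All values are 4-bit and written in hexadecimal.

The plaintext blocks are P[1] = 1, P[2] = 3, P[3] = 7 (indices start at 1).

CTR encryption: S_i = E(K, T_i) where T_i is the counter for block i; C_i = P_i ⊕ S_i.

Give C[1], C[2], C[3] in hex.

C[1]: T = B, S = E(K, T) = A; 1 ⊕ A = B.
C[2]: T = C, S = E(K, T) = B; 3 ⊕ B = 8.
C[3]: T = D, S = E(K, T) = C; 7 ⊕ C = B.

C[1] = B, C[2] = 8, C[3] = B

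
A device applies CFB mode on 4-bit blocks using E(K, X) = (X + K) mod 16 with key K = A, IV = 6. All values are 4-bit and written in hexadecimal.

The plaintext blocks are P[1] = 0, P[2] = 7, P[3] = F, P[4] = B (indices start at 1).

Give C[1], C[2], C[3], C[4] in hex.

C[1] = 0, C[2] = D, C[3] = 8, C[4] = 9

CFB encryption: C_i = P_i ⊕ E(K, C_{i−1}), with C_{0} = IV.
C[1]: E(K, 6) = 0; 0 ⊕ 0 = 0.
C[2]: E(K, 0) = A; 7 ⊕ A = D.
C[3]: E(K, D) = 7; F ⊕ 7 = 8.
C[4]: E(K, 8) = 2; B ⊕ 2 = 9.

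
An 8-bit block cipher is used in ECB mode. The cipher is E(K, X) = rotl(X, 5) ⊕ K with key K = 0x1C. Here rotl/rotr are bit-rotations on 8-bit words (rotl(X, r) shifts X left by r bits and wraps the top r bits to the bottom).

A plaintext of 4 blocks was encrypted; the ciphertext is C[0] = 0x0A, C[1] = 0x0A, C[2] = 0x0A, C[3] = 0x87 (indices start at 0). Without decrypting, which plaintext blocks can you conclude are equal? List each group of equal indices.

P[0] = P[1] = P[2]

ECB encrypts each block independently with the same key, so equal ciphertext blocks imply equal plaintext blocks.
C[0] = C[1] = C[2] = 0x0A, so P[0] = P[1] = P[2].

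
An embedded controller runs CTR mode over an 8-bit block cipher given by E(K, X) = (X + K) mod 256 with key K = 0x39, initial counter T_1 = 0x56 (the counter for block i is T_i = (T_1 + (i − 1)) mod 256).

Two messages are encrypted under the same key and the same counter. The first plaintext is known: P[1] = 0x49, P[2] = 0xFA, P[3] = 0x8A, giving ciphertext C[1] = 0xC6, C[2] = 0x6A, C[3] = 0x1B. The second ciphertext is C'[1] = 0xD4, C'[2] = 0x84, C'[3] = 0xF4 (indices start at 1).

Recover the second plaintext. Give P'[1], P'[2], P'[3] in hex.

P'[1] = 0x5B, P'[2] = 0x14, P'[3] = 0x65

In CTR with a reused counter, both messages share the same keystream S_i, so C_i ⊕ C'_i = P_i ⊕ P'_i and thus P'_i = P_i ⊕ C_i ⊕ C'_i.
P'[1]: 0x49 ⊕ 0xC6 ⊕ 0xD4 = 0x5B.
P'[2]: 0xFA ⊕ 0x6A ⊕ 0x84 = 0x14.
P'[3]: 0x8A ⊕ 0x1B ⊕ 0xF4 = 0x65.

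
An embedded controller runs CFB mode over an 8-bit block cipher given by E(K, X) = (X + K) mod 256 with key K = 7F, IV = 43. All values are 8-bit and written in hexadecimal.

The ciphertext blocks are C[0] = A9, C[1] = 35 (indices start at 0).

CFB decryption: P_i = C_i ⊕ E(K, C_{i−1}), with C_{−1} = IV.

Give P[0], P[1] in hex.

P[0] = 6B, P[1] = 1D

P[0]: E(K, 43) = C2; A9 ⊕ C2 = 6B.
P[1]: E(K, A9) = 28; 35 ⊕ 28 = 1D.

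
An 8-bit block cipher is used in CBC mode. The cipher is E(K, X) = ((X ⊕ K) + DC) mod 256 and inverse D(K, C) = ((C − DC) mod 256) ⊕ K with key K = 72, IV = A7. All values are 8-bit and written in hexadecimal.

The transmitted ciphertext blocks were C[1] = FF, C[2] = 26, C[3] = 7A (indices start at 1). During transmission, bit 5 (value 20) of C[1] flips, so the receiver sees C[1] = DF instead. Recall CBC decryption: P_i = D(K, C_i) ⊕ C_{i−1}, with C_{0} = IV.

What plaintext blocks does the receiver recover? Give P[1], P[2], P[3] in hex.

Only C[1] changed, to DF. In CBC, a change in C_i garbles P_i and flips the same bit in P_{i+1}. Decrypting the received ciphertext:
P[1]: D(K, DF) = 71; 71 ⊕ A7 = D6.
P[2]: D(K, 26) = 38; 38 ⊕ DF = E7.
P[3]: D(K, 7A) = EC; EC ⊕ 26 = CA.
Blocks that differ from the original plaintext: P[1], P[2].

P[1] = D6, P[2] = E7, P[3] = CA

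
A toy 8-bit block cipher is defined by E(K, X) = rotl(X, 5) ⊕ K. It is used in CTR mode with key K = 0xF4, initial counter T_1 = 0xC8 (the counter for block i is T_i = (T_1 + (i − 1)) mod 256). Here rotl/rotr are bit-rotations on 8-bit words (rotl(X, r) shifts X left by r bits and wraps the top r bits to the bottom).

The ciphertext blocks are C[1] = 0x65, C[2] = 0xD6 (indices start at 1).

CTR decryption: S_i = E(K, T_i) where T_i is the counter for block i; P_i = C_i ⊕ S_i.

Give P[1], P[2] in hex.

P[1] = 0x88, P[2] = 0x1B

P[1]: T = 0xC8, S = E(K, T) = 0xED; 0x65 ⊕ 0xED = 0x88.
P[2]: T = 0xC9, S = E(K, T) = 0xCD; 0xD6 ⊕ 0xCD = 0x1B.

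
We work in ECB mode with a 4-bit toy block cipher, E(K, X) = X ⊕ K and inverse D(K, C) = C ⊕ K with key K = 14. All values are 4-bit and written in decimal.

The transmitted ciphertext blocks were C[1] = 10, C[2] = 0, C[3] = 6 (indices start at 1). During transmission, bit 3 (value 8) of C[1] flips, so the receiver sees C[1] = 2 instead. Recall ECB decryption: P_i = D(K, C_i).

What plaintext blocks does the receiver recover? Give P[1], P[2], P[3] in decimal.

Only C[1] changed, to 2. In ECB, a change in C_i affects only P_i. Decrypting the received ciphertext:
P[1]: D(K, 2) = 12.
P[2]: D(K, 0) = 14.
P[3]: D(K, 6) = 8.
Blocks that differ from the original plaintext: P[1].

P[1] = 12, P[2] = 14, P[3] = 8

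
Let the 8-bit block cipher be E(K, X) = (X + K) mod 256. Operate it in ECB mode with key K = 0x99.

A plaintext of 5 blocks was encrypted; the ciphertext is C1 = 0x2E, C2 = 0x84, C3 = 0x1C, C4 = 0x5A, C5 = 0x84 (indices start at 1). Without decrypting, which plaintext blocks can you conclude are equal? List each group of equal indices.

ECB encrypts each block independently with the same key, so equal ciphertext blocks imply equal plaintext blocks.
C2 = C5 = 0x84, so P2 = P5.

P2 = P5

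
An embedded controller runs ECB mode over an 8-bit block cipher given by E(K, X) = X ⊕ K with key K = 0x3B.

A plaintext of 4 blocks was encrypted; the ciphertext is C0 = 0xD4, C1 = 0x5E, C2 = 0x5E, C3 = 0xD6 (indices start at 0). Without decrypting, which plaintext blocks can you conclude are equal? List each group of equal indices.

P1 = P2

ECB encrypts each block independently with the same key, so equal ciphertext blocks imply equal plaintext blocks.
C1 = C2 = 0x5E, so P1 = P2.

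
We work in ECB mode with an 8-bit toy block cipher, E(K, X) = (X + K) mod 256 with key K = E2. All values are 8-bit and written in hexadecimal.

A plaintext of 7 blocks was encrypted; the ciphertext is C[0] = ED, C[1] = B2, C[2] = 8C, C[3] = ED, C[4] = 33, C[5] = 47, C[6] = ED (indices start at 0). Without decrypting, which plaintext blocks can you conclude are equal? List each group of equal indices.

ECB encrypts each block independently with the same key, so equal ciphertext blocks imply equal plaintext blocks.
C[0] = C[3] = C[6] = ED, so P[0] = P[3] = P[6].

P[0] = P[3] = P[6]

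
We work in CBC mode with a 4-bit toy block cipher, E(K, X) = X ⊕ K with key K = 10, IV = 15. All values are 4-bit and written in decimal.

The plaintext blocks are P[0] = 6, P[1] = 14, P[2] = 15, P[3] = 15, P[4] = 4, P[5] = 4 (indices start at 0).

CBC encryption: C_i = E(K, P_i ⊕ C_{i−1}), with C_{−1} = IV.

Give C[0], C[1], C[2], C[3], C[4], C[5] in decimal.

C[0] = 3, C[1] = 7, C[2] = 2, C[3] = 7, C[4] = 9, C[5] = 7

C[0]: P[0] ⊕ 15 = 9; E(K, 9) = 3.
C[1]: P[1] ⊕ 3 = 13; E(K, 13) = 7.
C[2]: P[2] ⊕ 7 = 8; E(K, 8) = 2.
C[3]: P[3] ⊕ 2 = 13; E(K, 13) = 7.
C[4]: P[4] ⊕ 7 = 3; E(K, 3) = 9.
C[5]: P[5] ⊕ 9 = 13; E(K, 13) = 7.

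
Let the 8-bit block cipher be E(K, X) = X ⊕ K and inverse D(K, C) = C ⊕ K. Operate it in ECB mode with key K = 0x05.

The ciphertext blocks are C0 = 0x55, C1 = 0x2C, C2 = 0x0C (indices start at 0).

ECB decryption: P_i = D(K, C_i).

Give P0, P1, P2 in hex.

P0: D(K, 0x55) = 0x50.
P1: D(K, 0x2C) = 0x29.
P2: D(K, 0x0C) = 0x09.

P0 = 0x50, P1 = 0x29, P2 = 0x09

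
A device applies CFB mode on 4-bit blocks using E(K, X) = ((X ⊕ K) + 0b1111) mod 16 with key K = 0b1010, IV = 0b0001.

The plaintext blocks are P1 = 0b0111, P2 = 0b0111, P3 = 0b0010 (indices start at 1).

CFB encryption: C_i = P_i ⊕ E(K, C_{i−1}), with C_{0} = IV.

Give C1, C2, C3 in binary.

C1 = 0b1101, C2 = 0b0001, C3 = 0b1000

C1: E(K, 0b0001) = 0b1010; 0b0111 ⊕ 0b1010 = 0b1101.
C2: E(K, 0b1101) = 0b0110; 0b0111 ⊕ 0b0110 = 0b0001.
C3: E(K, 0b0001) = 0b1010; 0b0010 ⊕ 0b1010 = 0b1000.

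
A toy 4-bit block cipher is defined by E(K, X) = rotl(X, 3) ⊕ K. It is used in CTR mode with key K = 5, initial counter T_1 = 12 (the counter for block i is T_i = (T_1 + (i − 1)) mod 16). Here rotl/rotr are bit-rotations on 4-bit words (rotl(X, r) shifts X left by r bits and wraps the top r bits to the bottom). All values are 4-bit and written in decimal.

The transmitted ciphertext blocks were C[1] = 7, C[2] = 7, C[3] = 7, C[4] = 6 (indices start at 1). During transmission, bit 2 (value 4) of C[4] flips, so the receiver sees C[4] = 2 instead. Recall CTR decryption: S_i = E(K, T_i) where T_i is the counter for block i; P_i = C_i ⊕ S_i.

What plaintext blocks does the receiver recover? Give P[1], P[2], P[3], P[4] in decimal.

P[1] = 4, P[2] = 12, P[3] = 5, P[4] = 8

Only C[4] changed, to 2. In CTR, a change in C_i flips the same bit in P_i only; the keystream is unaffected. Decrypting the received ciphertext:
P[1]: T = 12, S = E(K, T) = 3; 7 ⊕ 3 = 4.
P[2]: T = 13, S = E(K, T) = 11; 7 ⊕ 11 = 12.
P[3]: T = 14, S = E(K, T) = 2; 7 ⊕ 2 = 5.
P[4]: T = 15, S = E(K, T) = 10; 2 ⊕ 10 = 8.
Blocks that differ from the original plaintext: P[4].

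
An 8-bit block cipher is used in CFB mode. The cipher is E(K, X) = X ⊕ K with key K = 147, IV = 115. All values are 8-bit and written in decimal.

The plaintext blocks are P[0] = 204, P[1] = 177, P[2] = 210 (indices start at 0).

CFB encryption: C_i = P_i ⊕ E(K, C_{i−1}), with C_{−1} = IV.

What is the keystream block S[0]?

C[0]: E(K, 115) = 224; 204 ⊕ 224 = 44.
So S[0] = 224.

224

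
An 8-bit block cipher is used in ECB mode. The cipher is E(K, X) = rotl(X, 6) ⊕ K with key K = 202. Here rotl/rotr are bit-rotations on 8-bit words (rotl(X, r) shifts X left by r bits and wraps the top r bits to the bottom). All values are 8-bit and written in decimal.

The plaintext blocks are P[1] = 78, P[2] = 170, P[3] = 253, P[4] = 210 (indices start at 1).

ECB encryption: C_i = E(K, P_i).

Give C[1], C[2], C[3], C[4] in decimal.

C[1]: E(K, 78) = 89.
C[2]: E(K, 170) = 96.
C[3]: E(K, 253) = 181.
C[4]: E(K, 210) = 126.

C[1] = 89, C[2] = 96, C[3] = 181, C[4] = 126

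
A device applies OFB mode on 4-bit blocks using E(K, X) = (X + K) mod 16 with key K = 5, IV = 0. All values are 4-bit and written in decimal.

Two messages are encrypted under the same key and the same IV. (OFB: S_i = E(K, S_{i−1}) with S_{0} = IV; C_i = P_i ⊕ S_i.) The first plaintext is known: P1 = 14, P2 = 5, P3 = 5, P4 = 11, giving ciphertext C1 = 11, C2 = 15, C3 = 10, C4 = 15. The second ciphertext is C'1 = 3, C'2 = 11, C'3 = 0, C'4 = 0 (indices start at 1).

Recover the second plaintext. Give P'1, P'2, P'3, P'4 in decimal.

In OFB with a reused IV, both messages share the same keystream S_i, so C_i ⊕ C'_i = P_i ⊕ P'_i and thus P'_i = P_i ⊕ C_i ⊕ C'_i.
P'1: 14 ⊕ 11 ⊕ 3 = 6.
P'2: 5 ⊕ 15 ⊕ 11 = 1.
P'3: 5 ⊕ 10 ⊕ 0 = 15.
P'4: 11 ⊕ 15 ⊕ 0 = 4.

P'1 = 6, P'2 = 1, P'3 = 15, P'4 = 4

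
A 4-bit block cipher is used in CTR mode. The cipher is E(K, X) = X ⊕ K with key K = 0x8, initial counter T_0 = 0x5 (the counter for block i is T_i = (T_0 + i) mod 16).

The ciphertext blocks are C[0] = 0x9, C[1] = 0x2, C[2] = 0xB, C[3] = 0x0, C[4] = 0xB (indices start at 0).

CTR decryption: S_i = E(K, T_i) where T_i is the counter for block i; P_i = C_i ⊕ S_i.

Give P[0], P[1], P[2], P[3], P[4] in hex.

P[0]: T = 0x5, S = E(K, T) = 0xD; 0x9 ⊕ 0xD = 0x4.
P[1]: T = 0x6, S = E(K, T) = 0xE; 0x2 ⊕ 0xE = 0xC.
P[2]: T = 0x7, S = E(K, T) = 0xF; 0xB ⊕ 0xF = 0x4.
P[3]: T = 0x8, S = E(K, T) = 0x0; 0x0 ⊕ 0x0 = 0x0.
P[4]: T = 0x9, S = E(K, T) = 0x1; 0xB ⊕ 0x1 = 0xA.

P[0] = 0x4, P[1] = 0xC, P[2] = 0x4, P[3] = 0x0, P[4] = 0xA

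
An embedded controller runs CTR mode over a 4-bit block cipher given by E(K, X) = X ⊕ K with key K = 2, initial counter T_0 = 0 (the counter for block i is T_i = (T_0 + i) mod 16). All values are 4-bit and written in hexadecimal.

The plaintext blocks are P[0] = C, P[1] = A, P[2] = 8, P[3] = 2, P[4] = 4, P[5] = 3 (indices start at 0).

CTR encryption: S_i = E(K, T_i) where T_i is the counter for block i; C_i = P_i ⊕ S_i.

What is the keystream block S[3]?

C[0]: T = 0, S = E(K, T) = 2; C ⊕ 2 = E.
C[1]: T = 1, S = E(K, T) = 3; A ⊕ 3 = 9.
C[2]: T = 2, S = E(K, T) = 0; 8 ⊕ 0 = 8.
C[3]: T = 3, S = E(K, T) = 1; 2 ⊕ 1 = 3.
So S[3] = 1.

1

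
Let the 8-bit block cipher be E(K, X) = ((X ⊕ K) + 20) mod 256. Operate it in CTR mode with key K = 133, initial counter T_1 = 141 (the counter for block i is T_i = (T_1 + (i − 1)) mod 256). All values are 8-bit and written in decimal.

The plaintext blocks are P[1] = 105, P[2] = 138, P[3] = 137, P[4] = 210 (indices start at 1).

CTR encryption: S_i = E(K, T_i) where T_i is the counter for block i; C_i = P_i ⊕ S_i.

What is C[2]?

C[1]: T = 141, S = E(K, T) = 28; 105 ⊕ 28 = 117.
C[2]: T = 142, S = E(K, T) = 31; 138 ⊕ 31 = 149.

C[2] = 149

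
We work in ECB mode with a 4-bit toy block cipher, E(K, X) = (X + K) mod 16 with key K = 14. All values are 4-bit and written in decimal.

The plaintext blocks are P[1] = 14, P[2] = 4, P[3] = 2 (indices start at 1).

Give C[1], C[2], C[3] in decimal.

ECB encryption: C_i = E(K, P_i).
C[1]: E(K, 14) = 12.
C[2]: E(K, 4) = 2.
C[3]: E(K, 2) = 0.

C[1] = 12, C[2] = 2, C[3] = 0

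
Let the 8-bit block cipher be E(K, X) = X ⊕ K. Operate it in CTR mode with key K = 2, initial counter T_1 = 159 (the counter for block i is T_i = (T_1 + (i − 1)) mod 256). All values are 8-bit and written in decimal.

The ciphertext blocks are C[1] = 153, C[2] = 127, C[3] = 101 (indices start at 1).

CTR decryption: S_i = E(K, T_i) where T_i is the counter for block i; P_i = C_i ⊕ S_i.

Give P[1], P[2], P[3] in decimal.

P[1] = 4, P[2] = 221, P[3] = 198

P[1]: T = 159, S = E(K, T) = 157; 153 ⊕ 157 = 4.
P[2]: T = 160, S = E(K, T) = 162; 127 ⊕ 162 = 221.
P[3]: T = 161, S = E(K, T) = 163; 101 ⊕ 163 = 198.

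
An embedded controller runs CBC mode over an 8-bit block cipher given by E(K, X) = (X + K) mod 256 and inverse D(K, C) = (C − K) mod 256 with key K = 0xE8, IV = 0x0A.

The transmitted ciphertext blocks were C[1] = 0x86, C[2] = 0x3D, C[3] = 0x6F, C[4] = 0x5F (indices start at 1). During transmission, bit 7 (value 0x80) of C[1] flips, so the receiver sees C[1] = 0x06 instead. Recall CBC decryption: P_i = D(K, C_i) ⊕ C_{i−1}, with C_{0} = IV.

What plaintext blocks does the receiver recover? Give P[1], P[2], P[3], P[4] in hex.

Only C[1] changed, to 0x06. In CBC, a change in C_i garbles P_i and flips the same bit in P_{i+1}. Decrypting the received ciphertext:
P[1]: D(K, 0x06) = 0x1E; 0x1E ⊕ 0x0A = 0x14.
P[2]: D(K, 0x3D) = 0x55; 0x55 ⊕ 0x06 = 0x53.
P[3]: D(K, 0x6F) = 0x87; 0x87 ⊕ 0x3D = 0xBA.
P[4]: D(K, 0x5F) = 0x77; 0x77 ⊕ 0x6F = 0x18.
Blocks that differ from the original plaintext: P[1], P[2].

P[1] = 0x14, P[2] = 0x53, P[3] = 0xBA, P[4] = 0x18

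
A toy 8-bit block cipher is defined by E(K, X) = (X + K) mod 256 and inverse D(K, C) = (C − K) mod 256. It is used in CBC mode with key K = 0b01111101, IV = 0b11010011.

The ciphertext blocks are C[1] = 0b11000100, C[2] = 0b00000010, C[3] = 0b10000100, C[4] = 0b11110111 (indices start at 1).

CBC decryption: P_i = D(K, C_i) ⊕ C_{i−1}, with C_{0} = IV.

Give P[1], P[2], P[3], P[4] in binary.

P[1] = 0b10010100, P[2] = 0b01000001, P[3] = 0b00000101, P[4] = 0b11111110

P[1]: D(K, 0b11000100) = 0b01000111; 0b01000111 ⊕ 0b11010011 = 0b10010100.
P[2]: D(K, 0b00000010) = 0b10000101; 0b10000101 ⊕ 0b11000100 = 0b01000001.
P[3]: D(K, 0b10000100) = 0b00000111; 0b00000111 ⊕ 0b00000010 = 0b00000101.
P[4]: D(K, 0b11110111) = 0b01111010; 0b01111010 ⊕ 0b10000100 = 0b11111110.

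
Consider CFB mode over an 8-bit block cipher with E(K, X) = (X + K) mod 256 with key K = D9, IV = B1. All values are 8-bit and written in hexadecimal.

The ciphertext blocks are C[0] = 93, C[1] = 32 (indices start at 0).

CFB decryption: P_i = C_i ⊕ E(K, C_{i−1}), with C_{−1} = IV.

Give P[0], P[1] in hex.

P[0]: E(K, B1) = 8A; 93 ⊕ 8A = 19.
P[1]: E(K, 93) = 6C; 32 ⊕ 6C = 5E.

P[0] = 19, P[1] = 5E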